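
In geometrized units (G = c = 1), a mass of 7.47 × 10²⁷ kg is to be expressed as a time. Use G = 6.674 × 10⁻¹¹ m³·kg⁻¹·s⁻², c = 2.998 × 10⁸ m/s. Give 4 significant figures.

Mass → time via G/c³.
7.47 × 10²⁷ kg × (G/c³) = 1.850 × 10⁻⁸ s

1.850 × 10⁻⁸ s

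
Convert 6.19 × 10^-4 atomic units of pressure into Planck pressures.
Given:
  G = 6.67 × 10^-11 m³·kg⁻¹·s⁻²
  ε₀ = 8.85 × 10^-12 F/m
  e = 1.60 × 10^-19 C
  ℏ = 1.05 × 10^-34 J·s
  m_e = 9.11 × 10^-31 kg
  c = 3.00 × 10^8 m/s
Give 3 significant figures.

atomic unit of pressure: P_au = E_h/a₀³ = m_e⁴e¹⁰/((4πε₀)⁵ℏ⁸) = 3.01 × 10^13 Pa
Planck pressure: p_P = c⁷/(ℏG²) = 4.68 × 10^113 Pa
6.19 × 10^-4 × 3.01 × 10^13 / 4.68 × 10^113 = 3.98 × 10^-104

3.98 × 10^-104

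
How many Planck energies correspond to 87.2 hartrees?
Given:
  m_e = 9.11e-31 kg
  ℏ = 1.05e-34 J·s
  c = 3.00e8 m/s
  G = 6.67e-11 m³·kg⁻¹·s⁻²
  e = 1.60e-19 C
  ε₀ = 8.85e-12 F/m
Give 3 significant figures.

hartree: E_h = m_e e⁴/(4πε₀ℏ)² = 4.38e-18 J
Planck energy: E_P = √(ℏc⁵/G) = 1.96e9 J
87.2 × 4.38e-18 / 1.96e9 = 1.95e-25

1.95e-25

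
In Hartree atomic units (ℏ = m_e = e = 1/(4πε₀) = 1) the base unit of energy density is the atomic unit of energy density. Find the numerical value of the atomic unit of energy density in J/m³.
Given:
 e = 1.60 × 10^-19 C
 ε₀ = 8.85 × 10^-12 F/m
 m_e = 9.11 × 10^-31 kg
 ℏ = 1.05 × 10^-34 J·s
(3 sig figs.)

3.01 × 10^13 J/m³

u_au = E_h/a₀³ = m_e⁴e¹⁰/((4πε₀)⁵ℏ⁸)
E_h = 4.38 × 10^-18 J
a₀ = 5.26 × 10^-11 m
E_h/a₀³ = 3.01 × 10^13 J/m³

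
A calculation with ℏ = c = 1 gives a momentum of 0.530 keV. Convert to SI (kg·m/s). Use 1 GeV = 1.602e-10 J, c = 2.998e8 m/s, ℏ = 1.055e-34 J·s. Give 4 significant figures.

Momentum is [E]/c; divide by c.
1 GeV → 1/c × (1 GeV in J) = 5.344e-19 kg·m/s.
Convert the energy scale: 0.530 keV = 5.30e-7 GeV.
Result: 5.30e-7 × 5.344e-19 = 2.832e-25 kg·m/s.

2.832e-25 kg·m/s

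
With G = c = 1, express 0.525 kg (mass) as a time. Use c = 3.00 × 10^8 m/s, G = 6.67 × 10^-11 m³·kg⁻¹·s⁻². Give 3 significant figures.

1.30 × 10^-36 s

Mass → time via G/c³.
0.525 kg × (G/c³) = 1.30 × 10^-36 s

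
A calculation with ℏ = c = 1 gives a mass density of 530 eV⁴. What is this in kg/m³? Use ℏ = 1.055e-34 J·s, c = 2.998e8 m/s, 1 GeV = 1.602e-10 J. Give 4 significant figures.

Mass density is [E]/(c²[L]³) = [E]⁴/(ℏ³c⁵).
1 GeV⁴ → 1/(ℏ³c⁵) × (1 GeV in J)⁴ = 2.316e20 kg/m³.
Convert the energy scale: 530 eV⁴ = 5.30e-34 GeV⁴.
Result: 5.30e-34 × 2.316e20 = 1.227e-13 kg/m³.

1.227e-13 kg/m³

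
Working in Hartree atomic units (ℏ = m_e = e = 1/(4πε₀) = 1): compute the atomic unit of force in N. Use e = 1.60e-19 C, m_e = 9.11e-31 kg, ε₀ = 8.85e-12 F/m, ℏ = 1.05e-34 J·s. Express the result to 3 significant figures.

8.33e-8 N

Dimensional analysis gives F_au = E_h/a₀ = m_e²e⁶/((4πε₀)³ℏ⁴).
E_h = 4.38e-18 J
a₀ = 5.26e-11 m
E_h/a₀ = 8.33e-8 N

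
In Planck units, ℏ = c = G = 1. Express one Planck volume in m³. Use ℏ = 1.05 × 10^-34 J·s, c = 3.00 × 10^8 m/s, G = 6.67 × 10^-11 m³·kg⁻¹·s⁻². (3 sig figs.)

Dimensional analysis gives V_P = (ℏG/c³)^(3/2).
  = √(1.75 × 10^-209)
  = 4.18 × 10^-105 m³

4.18 × 10^-105 m³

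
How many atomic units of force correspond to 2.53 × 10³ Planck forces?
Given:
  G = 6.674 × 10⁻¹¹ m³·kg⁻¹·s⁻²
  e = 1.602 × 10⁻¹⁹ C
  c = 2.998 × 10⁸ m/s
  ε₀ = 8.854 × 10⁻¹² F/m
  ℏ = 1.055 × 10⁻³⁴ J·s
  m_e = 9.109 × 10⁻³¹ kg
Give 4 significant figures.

3.726 × 10⁵⁴

Planck force: F_P = c⁴/G = 1.210 × 10⁴⁴ N
atomic unit of force: F_au = E_h/a₀ = m_e²e⁶/((4πε₀)³ℏ⁴) = 8.220 × 10⁻⁸ N
2.53 × 10³ × 1.210 × 10⁴⁴ / 8.220 × 10⁻⁸ = 3.726 × 10⁵⁴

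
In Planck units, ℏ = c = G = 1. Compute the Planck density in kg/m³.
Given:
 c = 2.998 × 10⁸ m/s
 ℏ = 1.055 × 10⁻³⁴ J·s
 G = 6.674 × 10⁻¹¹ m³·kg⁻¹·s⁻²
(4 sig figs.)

Dimensional analysis gives ρ_P = c⁵/(ℏG²).
  = 2.422 × 10⁴² / 4.699 × 10⁻⁵⁵
  = 5.154 × 10⁹⁶ kg/m³

5.154 × 10⁹⁶ kg/m³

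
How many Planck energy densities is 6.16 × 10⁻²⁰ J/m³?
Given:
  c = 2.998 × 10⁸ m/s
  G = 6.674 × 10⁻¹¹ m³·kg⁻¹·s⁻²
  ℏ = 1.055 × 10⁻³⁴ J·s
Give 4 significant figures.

1.330 × 10⁻¹³³

Planck energy density: u_P = c⁷/(ℏG²) = 4.632 × 10¹¹³ J/m³.
6.16 × 10⁻²⁰ / 4.632 × 10¹¹³ = 1.330 × 10⁻¹³³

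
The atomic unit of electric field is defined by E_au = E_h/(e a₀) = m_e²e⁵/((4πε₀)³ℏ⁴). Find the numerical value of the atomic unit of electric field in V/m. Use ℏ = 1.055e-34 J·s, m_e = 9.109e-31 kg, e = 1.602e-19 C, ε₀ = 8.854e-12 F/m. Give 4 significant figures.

5.131e11 V/m

E_au = E_h/(e a₀) = m_e²e⁵/((4πε₀)³ℏ⁴)
E_h = 4.354e-18 J
a₀ = 5.297e-11 m
E_h/(e·a₀) = 5.131e11 V/m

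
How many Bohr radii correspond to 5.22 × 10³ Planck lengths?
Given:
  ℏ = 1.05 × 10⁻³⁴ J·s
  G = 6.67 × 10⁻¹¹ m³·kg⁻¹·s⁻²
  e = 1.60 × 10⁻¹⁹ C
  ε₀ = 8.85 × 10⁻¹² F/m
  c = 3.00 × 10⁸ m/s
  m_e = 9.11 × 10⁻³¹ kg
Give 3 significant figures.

1.60 × 10⁻²¹

Planck length: ℓ_P = √(ℏG/c³) = 1.61 × 10⁻³⁵ m
Bohr radius: a₀ = 4πε₀ℏ²/(m_e e²) = 5.26 × 10⁻¹¹ m
5.22 × 10³ × 1.61 × 10⁻³⁵ / 5.26 × 10⁻¹¹ = 1.60 × 10⁻²¹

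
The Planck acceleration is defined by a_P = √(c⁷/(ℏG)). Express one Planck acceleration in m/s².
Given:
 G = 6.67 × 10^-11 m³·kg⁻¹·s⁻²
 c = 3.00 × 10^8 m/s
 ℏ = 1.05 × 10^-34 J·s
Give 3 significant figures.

5.59 × 10^51 m/s²

a_P = √(c⁷/(ℏG))
  = √(3.12 × 10^103)
  = 5.59 × 10^51 m/s²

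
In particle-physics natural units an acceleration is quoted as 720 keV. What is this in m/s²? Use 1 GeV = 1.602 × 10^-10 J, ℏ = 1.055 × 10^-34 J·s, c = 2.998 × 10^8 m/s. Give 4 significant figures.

Acceleration is [L]/[T]² = c·[E]/ℏ.
1 GeV → c/ℏ × (1 GeV in J) = 4.552 × 10^32 m/s².
Convert the energy scale: 720 keV = 7.20 × 10^-4 GeV.
Result: 7.20 × 10^-4 × 4.552 × 10^32 = 3.278 × 10^29 m/s².

3.278 × 10^29 m/s²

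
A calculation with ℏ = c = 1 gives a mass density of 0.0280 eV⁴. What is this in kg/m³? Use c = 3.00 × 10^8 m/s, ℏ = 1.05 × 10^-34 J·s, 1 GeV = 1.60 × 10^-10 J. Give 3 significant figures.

Mass density is [E]/(c²[L]³) = [E]⁴/(ℏ³c⁵).
1 GeV⁴ → 1/(ℏ³c⁵) × (1 GeV in J)⁴ = 2.33 × 10^20 kg/m³.
Convert the energy scale: 0.0280 eV⁴ = 2.80 × 10^-38 GeV⁴.
Result: 2.80 × 10^-38 × 2.33 × 10^20 = 6.52 × 10^-18 kg/m³.

6.52 × 10^-18 kg/m³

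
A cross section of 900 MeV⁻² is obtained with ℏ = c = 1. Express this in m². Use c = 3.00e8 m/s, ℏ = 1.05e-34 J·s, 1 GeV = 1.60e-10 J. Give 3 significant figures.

3.49e-23 m²

Area is [L]² = [E]⁻²·(ℏc)²; restore (ℏc)².
1 GeV⁻² → (ℏc)² × (1 GeV in J)⁻² = 3.88e-32 m².
Convert the energy scale: 900 MeV⁻² = 9.00e8 GeV⁻².
Result: 9.00e8 × 3.88e-32 = 3.49e-23 m².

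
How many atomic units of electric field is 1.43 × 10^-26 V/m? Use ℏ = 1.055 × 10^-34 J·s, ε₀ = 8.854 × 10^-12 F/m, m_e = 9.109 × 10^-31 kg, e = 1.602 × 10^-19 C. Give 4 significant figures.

2.787 × 10^-38

atomic unit of electric field: E_au = E_h/(e a₀) = m_e²e⁵/((4πε₀)³ℏ⁴) = 5.131 × 10^11 V/m.
1.43 × 10^-26 / 5.131 × 10^11 = 2.787 × 10^-38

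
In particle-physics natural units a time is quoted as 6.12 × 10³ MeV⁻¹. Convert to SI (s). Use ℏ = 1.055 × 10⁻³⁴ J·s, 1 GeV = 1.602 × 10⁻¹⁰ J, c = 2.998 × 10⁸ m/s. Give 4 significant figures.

4.030 × 10⁻¹⁸ s

A time is [E]⁻¹ in ℏ=c=1; restore one factor of ℏ.
1 GeV⁻¹ → ℏ × (1 GeV in J)⁻¹ = 6.586 × 10⁻²⁵ s.
Convert the energy scale: 6.12 × 10³ MeV⁻¹ = 6.12 × 10⁶ GeV⁻¹.
Result: 6.12 × 10⁶ × 6.586 × 10⁻²⁵ = 4.030 × 10⁻¹⁸ s.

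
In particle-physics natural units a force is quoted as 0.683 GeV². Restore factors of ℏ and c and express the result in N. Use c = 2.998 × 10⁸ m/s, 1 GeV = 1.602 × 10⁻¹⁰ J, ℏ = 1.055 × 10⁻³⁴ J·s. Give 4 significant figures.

5.542 × 10⁵ N

Force is [E]/[L] = [E]²/(ℏc); restore (ℏc)⁻¹.
1 GeV² → 1/(ℏc) × (1 GeV in J)² = 8.114 × 10⁵ N.
Result: 0.683 × 8.114 × 10⁵ = 5.542 × 10⁵ N.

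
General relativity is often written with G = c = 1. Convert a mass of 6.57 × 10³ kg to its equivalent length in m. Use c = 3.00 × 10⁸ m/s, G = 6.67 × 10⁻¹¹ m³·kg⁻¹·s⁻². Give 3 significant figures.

4.87 × 10⁻²⁴ m

In G = c = 1 units mass has dimensions of length; the conversion factor is G/c².
6.57 × 10³ kg × (G/c²) = 4.87 × 10⁻²⁴ m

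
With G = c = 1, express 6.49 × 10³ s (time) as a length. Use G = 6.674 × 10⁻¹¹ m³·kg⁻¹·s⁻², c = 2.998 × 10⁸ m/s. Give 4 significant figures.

Time → length via c.
6.49 × 10³ s × (c) = 1.946 × 10¹² m

1.946 × 10¹² m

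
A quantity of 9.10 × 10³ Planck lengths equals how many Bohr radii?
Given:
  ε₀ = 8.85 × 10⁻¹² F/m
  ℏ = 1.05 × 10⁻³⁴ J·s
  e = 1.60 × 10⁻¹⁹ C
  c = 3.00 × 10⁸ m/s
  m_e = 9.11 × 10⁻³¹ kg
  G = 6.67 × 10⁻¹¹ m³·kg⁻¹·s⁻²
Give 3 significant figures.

2.79 × 10⁻²¹

Planck length: ℓ_P = √(ℏG/c³) = 1.61 × 10⁻³⁵ m
Bohr radius: a₀ = 4πε₀ℏ²/(m_e e²) = 5.26 × 10⁻¹¹ m
9.10 × 10³ × 1.61 × 10⁻³⁵ / 5.26 × 10⁻¹¹ = 2.79 × 10⁻²¹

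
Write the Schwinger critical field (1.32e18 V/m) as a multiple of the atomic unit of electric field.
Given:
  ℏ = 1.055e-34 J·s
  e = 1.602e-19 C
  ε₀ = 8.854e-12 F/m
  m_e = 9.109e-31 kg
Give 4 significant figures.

2.573e6

atomic unit of electric field: E_au = E_h/(e a₀) = m_e²e⁵/((4πε₀)³ℏ⁴) = 5.131e11 V/m.
1.32e18 / 5.131e11 = 2.573e6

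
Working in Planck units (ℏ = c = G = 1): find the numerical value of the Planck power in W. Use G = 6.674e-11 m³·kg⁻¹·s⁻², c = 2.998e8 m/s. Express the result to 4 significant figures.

3.629e52 W

The unique combination of the constants set to 1 with dimensions of power is P_P = c⁵/G.
  = 2.422e42 / 6.674e-11
  = 3.629e52 W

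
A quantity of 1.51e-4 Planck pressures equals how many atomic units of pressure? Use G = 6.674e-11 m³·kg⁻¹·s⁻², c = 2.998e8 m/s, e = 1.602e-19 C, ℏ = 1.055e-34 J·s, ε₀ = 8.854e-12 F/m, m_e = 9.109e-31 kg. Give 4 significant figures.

Planck pressure: p_P = c⁷/(ℏG²) = 4.632e113 Pa
atomic unit of pressure: P_au = E_h/a₀³ = m_e⁴e¹⁰/((4πε₀)⁵ℏ⁸) = 2.929e13 Pa
1.51e-4 × 4.632e113 / 2.929e13 = 2.388e96

2.388e96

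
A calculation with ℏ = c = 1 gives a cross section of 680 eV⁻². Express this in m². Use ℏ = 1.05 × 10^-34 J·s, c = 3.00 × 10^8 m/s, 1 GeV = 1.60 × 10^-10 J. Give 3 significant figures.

Area is [L]² = [E]⁻²·(ℏc)²; restore (ℏc)².
1 GeV⁻² → (ℏc)² × (1 GeV in J)⁻² = 3.88 × 10^-32 m².
Convert the energy scale: 680 eV⁻² = 6.80 × 10^20 GeV⁻².
Result: 6.80 × 10^20 × 3.88 × 10^-32 = 2.64 × 10^-11 m².

2.64 × 10^-11 m²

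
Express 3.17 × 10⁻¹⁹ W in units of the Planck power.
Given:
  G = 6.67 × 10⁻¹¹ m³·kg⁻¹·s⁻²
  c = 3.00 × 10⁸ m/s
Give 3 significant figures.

Planck power: P_P = c⁵/G = 3.64 × 10⁵² W.
3.17 × 10⁻¹⁹ / 3.64 × 10⁵² = 8.70 × 10⁻⁷²

8.70 × 10⁻⁷²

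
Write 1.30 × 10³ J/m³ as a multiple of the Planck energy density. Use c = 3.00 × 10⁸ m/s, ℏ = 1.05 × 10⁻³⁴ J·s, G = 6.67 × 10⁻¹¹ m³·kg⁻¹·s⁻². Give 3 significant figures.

2.78 × 10⁻¹¹¹

Planck energy density: u_P = c⁷/(ℏG²) = 4.68 × 10¹¹³ J/m³.
1.30 × 10³ / 4.68 × 10¹¹³ = 2.78 × 10⁻¹¹¹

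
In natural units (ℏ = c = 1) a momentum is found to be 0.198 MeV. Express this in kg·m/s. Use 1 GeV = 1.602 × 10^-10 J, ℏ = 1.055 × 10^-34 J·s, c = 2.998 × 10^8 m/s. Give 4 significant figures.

1.058 × 10^-22 kg·m/s

Momentum is [E]/c; divide by c.
1 GeV → 1/c × (1 GeV in J) = 5.344 × 10^-19 kg·m/s.
Convert the energy scale: 0.198 MeV = 1.98 × 10^-4 GeV.
Result: 1.98 × 10^-4 × 5.344 × 10^-19 = 1.058 × 10^-22 kg·m/s.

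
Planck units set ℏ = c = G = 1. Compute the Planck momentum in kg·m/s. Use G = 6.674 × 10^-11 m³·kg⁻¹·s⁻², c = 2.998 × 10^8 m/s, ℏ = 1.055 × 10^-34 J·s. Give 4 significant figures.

6.527 kg·m/s

Dimensional analysis gives p_P = √(ℏc³/G).
  = √(42.60)
  = 6.527 kg·m/s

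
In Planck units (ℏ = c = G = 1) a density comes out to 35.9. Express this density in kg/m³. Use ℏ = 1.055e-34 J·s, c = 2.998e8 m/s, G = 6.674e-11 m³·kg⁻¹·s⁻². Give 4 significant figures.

1.850e98 kg/m³

One Planck density: ρ_P = c⁵/(ℏG²) = 5.154e96 kg/m³.
35.9 × 5.154e96 kg/m³ = 1.850e98 kg/m³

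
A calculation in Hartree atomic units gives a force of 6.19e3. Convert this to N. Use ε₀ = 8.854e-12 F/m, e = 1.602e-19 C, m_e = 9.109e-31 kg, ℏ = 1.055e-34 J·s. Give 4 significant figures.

One atomic unit of force: F_au = E_h/a₀ = m_e²e⁶/((4πε₀)³ℏ⁴) = 8.220e-8 N.
6.19e3 × 8.220e-8 N = 5.088e-4 N

5.088e-4 N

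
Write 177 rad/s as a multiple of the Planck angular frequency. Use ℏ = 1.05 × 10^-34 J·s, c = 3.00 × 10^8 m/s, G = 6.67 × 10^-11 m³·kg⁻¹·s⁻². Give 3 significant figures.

9.50 × 10^-42

Planck angular frequency: ω_P = √(c⁵/(ℏG)) = 1.86 × 10^43 rad/s.
177 / 1.86 × 10^43 = 9.50 × 10^-42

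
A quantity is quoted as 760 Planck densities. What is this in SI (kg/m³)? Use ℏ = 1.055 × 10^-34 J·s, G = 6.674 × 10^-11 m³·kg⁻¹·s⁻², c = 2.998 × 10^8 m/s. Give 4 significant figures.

One Planck density: ρ_P = c⁵/(ℏG²) = 5.154 × 10^96 kg/m³.
760 × 5.154 × 10^96 kg/m³ = 3.917 × 10^99 kg/m³

3.917 × 10^99 kg/m³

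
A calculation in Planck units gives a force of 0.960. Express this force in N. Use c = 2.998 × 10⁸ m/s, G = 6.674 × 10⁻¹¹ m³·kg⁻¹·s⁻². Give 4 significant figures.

1.162 × 10⁴⁴ N

One Planck force: F_P = c⁴/G = 1.210 × 10⁴⁴ N.
0.960 × 1.210 × 10⁴⁴ N = 1.162 × 10⁴⁴ N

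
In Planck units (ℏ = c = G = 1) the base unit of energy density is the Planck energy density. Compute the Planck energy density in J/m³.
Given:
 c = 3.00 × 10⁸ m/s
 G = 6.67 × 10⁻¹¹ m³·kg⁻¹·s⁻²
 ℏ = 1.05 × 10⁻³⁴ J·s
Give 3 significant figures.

4.68 × 10¹¹³ J/m³

u_P = c⁷/(ℏG²)
  = 2.19 × 10⁵⁹ / 4.67 × 10⁻⁵⁵
  = 4.68 × 10¹¹³ J/m³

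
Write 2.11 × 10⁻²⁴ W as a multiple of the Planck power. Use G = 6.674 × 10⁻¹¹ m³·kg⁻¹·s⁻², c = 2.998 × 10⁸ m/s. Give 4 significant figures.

5.814 × 10⁻⁷⁷

Planck power: P_P = c⁵/G = 3.629 × 10⁵² W.
2.11 × 10⁻²⁴ / 3.629 × 10⁵² = 5.814 × 10⁻⁷⁷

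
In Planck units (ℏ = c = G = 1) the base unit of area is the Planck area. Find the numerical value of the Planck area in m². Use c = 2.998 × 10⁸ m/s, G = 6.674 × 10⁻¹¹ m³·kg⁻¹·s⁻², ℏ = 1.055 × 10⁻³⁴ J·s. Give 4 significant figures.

A_P = ℏG/c³
  = 7.041 × 10⁻⁴⁵ / 2.695 × 10²⁵
  = 2.613 × 10⁻⁷⁰ m²

2.613 × 10⁻⁷⁰ m²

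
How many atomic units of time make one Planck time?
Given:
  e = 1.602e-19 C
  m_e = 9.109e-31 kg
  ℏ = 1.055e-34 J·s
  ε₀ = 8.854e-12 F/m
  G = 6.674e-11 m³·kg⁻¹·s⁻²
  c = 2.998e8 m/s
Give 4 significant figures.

2.225e-27

Planck time: t_P = √(ℏG/c⁵) = 5.392e-44 s
atomic unit of time: τ_au = (4πε₀)²ℏ³/(m_e e⁴) = 2.423e-17 s
ratio = 5.392e-44 / 2.423e-17 = 2.225e-27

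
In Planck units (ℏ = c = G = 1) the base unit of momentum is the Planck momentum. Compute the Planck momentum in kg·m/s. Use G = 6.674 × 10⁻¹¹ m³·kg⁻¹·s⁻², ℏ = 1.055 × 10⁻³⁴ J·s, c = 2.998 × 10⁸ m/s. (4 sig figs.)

6.527 kg·m/s

p_P = √(ℏc³/G)
  = √(42.60)
  = 6.527 kg·m/s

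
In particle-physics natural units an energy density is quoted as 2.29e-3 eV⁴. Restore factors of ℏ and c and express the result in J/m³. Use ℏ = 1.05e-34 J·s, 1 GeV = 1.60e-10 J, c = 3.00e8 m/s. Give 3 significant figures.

0.0480 J/m³

[E]/[L]³ = [E]⁴/(ℏc)³; restore (ℏc)⁻³.
1 GeV⁴ → 1/(ℏc)³ × (1 GeV in J)⁴ = 2.10e37 J/m³.
Convert the energy scale: 2.29e-3 eV⁴ = 2.29e-39 GeV⁴.
Result: 2.29e-39 × 2.10e37 = 0.0480 J/m³.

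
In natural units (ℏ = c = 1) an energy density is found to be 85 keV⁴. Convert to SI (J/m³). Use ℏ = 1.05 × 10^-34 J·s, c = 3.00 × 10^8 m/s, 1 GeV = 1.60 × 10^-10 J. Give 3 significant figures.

1.78 × 10^15 J/m³

[E]/[L]³ = [E]⁴/(ℏc)³; restore (ℏc)⁻³.
1 GeV⁴ → 1/(ℏc)³ × (1 GeV in J)⁴ = 2.10 × 10^37 J/m³.
Convert the energy scale: 85 keV⁴ = 8.50 × 10^-23 GeV⁴.
Result: 8.50 × 10^-23 × 2.10 × 10^37 = 1.78 × 10^15 J/m³.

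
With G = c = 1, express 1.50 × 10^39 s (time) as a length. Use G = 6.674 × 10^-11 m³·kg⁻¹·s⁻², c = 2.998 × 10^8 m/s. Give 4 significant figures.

4.497 × 10^47 m

Time → length via c.
1.50 × 10^39 s × (c) = 4.497 × 10^47 m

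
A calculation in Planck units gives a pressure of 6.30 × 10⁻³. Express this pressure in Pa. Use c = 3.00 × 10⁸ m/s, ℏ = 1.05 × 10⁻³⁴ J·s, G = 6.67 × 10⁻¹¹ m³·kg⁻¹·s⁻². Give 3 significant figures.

2.95 × 10¹¹¹ Pa

One Planck pressure: p_P = c⁷/(ℏG²) = 4.68 × 10¹¹³ Pa.
6.30 × 10⁻³ × 4.68 × 10¹¹³ Pa = 2.95 × 10¹¹¹ Pa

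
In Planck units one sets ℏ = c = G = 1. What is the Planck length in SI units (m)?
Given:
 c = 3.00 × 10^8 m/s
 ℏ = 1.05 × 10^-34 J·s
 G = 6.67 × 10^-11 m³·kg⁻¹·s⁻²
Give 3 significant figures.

ℓ_P = √(ℏG/c³)
  = √(2.59 × 10^-70)
  = 1.61 × 10^-35 m

1.61 × 10^-35 m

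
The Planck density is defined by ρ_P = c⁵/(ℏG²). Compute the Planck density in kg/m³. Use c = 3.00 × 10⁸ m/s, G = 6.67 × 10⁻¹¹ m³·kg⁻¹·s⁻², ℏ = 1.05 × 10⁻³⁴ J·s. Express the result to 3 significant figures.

ρ_P = c⁵/(ℏG²)
  = 2.43 × 10⁴² / 4.67 × 10⁻⁵⁵
  = 5.20 × 10⁹⁶ kg/m³

5.20 × 10⁹⁶ kg/m³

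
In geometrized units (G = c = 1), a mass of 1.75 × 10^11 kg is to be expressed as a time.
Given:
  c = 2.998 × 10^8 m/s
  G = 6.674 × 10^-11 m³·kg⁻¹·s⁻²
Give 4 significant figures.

4.334 × 10^-25 s

Mass → time via G/c³.
1.75 × 10^11 kg × (G/c³) = 4.334 × 10^-25 s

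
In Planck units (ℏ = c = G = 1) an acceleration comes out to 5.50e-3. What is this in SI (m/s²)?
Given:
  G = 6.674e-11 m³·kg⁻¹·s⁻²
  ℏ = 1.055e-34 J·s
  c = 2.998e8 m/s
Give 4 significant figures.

3.058e49 m/s²

One Planck acceleration: a_P = √(c⁷/(ℏG)) = 5.560e51 m/s².
5.50e-3 × 5.560e51 m/s² = 3.058e49 m/s²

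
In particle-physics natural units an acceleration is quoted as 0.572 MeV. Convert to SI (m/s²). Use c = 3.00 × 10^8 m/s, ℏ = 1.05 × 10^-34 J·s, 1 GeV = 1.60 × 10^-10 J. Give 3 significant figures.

2.61 × 10^29 m/s²

Acceleration is [L]/[T]² = c·[E]/ℏ.
1 GeV → c/ℏ × (1 GeV in J) = 4.57 × 10^32 m/s².
Convert the energy scale: 0.572 MeV = 5.72 × 10^-4 GeV.
Result: 5.72 × 10^-4 × 4.57 × 10^32 = 2.61 × 10^29 m/s².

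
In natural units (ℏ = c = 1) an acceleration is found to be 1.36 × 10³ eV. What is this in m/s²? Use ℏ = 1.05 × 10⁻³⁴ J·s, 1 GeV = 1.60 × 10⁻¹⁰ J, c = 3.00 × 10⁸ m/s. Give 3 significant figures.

6.22 × 10²⁶ m/s²

Acceleration is [L]/[T]² = c·[E]/ℏ.
1 GeV → c/ℏ × (1 GeV in J) = 4.57 × 10³² m/s².
Convert the energy scale: 1.36 × 10³ eV = 1.36 × 10⁻⁶ GeV.
Result: 1.36 × 10⁻⁶ × 4.57 × 10³² = 6.22 × 10²⁶ m/s².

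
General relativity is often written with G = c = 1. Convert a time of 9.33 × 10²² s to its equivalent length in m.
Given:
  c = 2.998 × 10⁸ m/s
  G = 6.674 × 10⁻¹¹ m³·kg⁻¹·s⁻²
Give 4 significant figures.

2.797 × 10³¹ m

Time → length via c.
9.33 × 10²² s × (c) = 2.797 × 10³¹ m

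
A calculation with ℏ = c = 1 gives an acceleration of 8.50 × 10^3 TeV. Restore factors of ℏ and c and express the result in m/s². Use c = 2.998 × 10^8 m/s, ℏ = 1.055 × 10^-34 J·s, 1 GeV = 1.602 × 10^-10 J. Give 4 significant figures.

Acceleration is [L]/[T]² = c·[E]/ℏ.
1 GeV → c/ℏ × (1 GeV in J) = 4.552 × 10^32 m/s².
Convert the energy scale: 8.50 × 10^3 TeV = 8.50 × 10^6 GeV.
Result: 8.50 × 10^6 × 4.552 × 10^32 = 3.870 × 10^39 m/s².

3.870 × 10^39 m/s²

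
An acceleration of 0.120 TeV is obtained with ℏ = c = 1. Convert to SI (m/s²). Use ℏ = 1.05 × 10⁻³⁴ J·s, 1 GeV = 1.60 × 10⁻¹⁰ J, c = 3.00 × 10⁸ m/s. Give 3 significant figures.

Acceleration is [L]/[T]² = c·[E]/ℏ.
1 GeV → c/ℏ × (1 GeV in J) = 4.57 × 10³² m/s².
Convert the energy scale: 0.120 TeV = 120 GeV.
Result: 120 × 4.57 × 10³² = 5.49 × 10³⁴ m/s².

5.49 × 10³⁴ m/s²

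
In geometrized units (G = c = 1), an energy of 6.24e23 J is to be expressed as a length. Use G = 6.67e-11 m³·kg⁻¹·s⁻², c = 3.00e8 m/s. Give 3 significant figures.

5.14e-21 m

Energy → length via G/c⁴.
6.24e23 J × (G/c⁴) = 5.14e-21 m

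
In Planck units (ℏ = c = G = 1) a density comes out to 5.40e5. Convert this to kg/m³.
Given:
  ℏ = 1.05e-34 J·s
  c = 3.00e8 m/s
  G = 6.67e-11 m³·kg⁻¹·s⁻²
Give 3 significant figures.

2.81e102 kg/m³

One Planck density: ρ_P = c⁵/(ℏG²) = 5.20e96 kg/m³.
5.40e5 × 5.20e96 kg/m³ = 2.81e102 kg/m³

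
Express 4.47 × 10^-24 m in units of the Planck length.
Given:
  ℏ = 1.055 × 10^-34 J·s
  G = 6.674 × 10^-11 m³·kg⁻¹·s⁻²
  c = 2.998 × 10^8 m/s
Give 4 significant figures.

2.765 × 10^11

Planck length: ℓ_P = √(ℏG/c³) = 1.616 × 10^-35 m.
4.47 × 10^-24 / 1.616 × 10^-35 = 2.765 × 10^11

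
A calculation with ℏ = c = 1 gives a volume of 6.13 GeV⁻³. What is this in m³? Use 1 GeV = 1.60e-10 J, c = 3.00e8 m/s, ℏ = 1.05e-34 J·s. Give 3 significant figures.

Volume is [L]³ = [E]⁻³·(ℏc)³.
1 GeV⁻³ → (ℏc)³ × (1 GeV in J)⁻³ = 7.63e-48 m³.
Result: 6.13 × 7.63e-48 = 4.68e-47 m³.

4.68e-47 m³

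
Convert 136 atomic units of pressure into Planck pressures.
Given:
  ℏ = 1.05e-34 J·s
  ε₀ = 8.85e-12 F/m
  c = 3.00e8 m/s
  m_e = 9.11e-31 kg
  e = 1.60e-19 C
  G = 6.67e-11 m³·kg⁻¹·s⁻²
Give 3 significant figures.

8.75e-99

atomic unit of pressure: P_au = E_h/a₀³ = m_e⁴e¹⁰/((4πε₀)⁵ℏ⁸) = 3.01e13 Pa
Planck pressure: p_P = c⁷/(ℏG²) = 4.68e113 Pa
136 × 3.01e13 / 4.68e113 = 8.75e-99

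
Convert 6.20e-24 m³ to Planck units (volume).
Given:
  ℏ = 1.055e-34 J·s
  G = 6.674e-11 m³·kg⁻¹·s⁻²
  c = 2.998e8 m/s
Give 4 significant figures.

1.468e81

Planck volume: V_P = (ℏG/c³)^(3/2) = 4.224e-105 m³.
6.20e-24 / 4.224e-105 = 1.468e81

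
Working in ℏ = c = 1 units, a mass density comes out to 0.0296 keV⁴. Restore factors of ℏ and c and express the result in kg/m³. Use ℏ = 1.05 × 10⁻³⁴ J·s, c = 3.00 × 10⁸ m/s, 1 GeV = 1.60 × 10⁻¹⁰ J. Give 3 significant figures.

6.90 × 10⁻⁶ kg/m³

Mass density is [E]/(c²[L]³) = [E]⁴/(ℏ³c⁵).
1 GeV⁴ → 1/(ℏ³c⁵) × (1 GeV in J)⁴ = 2.33 × 10²⁰ kg/m³.
Convert the energy scale: 0.0296 keV⁴ = 2.96 × 10⁻²⁶ GeV⁴.
Result: 2.96 × 10⁻²⁶ × 2.33 × 10²⁰ = 6.90 × 10⁻⁶ kg/m³.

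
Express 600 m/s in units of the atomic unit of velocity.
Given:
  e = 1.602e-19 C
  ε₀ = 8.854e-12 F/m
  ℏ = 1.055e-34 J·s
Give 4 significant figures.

atomic unit of velocity: v_au = e²/(4πε₀ℏ) = 2.186e6 m/s.
600 / 2.186e6 = 2.744e-4

2.744e-4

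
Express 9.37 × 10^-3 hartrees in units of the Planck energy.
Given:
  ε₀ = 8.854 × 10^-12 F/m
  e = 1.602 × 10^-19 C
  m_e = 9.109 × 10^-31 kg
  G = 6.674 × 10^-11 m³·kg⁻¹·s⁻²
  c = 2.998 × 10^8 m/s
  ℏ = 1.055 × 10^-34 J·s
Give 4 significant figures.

hartree: E_h = m_e e⁴/(4πε₀ℏ)² = 4.354 × 10^-18 J
Planck energy: E_P = √(ℏc⁵/G) = 1.957 × 10^9 J
9.37 × 10^-3 × 4.354 × 10^-18 / 1.957 × 10^9 = 2.085 × 10^-29

2.085 × 10^-29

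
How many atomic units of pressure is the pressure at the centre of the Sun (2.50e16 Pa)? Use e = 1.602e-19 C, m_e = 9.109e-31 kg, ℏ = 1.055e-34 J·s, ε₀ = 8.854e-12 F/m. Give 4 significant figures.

853.5

atomic unit of pressure: P_au = E_h/a₀³ = m_e⁴e¹⁰/((4πε₀)⁵ℏ⁸) = 2.929e13 Pa.
2.50e16 / 2.929e13 = 853.5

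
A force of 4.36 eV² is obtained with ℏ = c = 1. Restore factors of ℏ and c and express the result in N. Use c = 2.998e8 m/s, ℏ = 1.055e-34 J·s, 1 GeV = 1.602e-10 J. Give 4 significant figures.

Force is [E]/[L] = [E]²/(ℏc); restore (ℏc)⁻¹.
1 GeV² → 1/(ℏc) × (1 GeV in J)² = 8.114e5 N.
Convert the energy scale: 4.36 eV² = 4.36e-18 GeV².
Result: 4.36e-18 × 8.114e5 = 3.538e-12 N.

3.538e-12 N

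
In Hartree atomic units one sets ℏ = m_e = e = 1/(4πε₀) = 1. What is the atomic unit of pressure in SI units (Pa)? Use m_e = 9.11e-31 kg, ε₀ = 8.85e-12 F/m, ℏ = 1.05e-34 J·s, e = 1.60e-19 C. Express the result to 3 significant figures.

3.01e13 Pa

P_au = E_h/a₀³ = m_e⁴e¹⁰/((4πε₀)⁵ℏ⁸)
E_h = 4.38e-18 J
a₀ = 5.26e-11 m
E_h/a₀³ = 3.01e13 Pa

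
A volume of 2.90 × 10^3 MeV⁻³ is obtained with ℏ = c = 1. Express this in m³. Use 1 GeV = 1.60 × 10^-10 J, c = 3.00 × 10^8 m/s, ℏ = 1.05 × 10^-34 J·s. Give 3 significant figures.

Volume is [L]³ = [E]⁻³·(ℏc)³.
1 GeV⁻³ → (ℏc)³ × (1 GeV in J)⁻³ = 7.63 × 10^-48 m³.
Convert the energy scale: 2.90 × 10^3 MeV⁻³ = 2.90 × 10^12 GeV⁻³.
Result: 2.90 × 10^12 × 7.63 × 10^-48 = 2.21 × 10^-35 m³.

2.21 × 10^-35 m³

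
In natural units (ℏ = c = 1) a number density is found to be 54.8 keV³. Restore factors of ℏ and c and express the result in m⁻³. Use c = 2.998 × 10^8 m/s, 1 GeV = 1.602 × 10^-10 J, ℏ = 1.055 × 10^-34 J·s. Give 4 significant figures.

Number density is [L]⁻³ = [E]³/(ℏc)³.
1 GeV³ → 1/(ℏc)³ × (1 GeV in J)³ = 1.299 × 10^47 m⁻³.
Convert the energy scale: 54.8 keV³ = 5.48 × 10^-17 GeV³.
Result: 5.48 × 10^-17 × 1.299 × 10^47 = 7.121 × 10^30 m⁻³.

7.121 × 10^30 m⁻³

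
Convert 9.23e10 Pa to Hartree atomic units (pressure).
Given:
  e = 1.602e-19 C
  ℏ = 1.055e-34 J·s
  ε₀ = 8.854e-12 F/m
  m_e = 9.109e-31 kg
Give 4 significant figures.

atomic unit of pressure: P_au = E_h/a₀³ = m_e⁴e¹⁰/((4πε₀)⁵ℏ⁸) = 2.929e13 Pa.
9.23e10 / 2.929e13 = 3.151e-3

3.151e-3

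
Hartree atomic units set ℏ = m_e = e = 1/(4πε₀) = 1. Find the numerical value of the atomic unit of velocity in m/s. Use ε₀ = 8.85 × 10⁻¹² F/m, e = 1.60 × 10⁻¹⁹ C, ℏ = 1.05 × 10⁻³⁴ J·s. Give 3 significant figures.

2.19 × 10⁶ m/s

From ℏ = m_e = e = 1/(4πε₀) = 1 the velocity scale is v_au = e²/(4πε₀ℏ).
  = 2.56 × 10⁻³⁸ / 1.17 × 10⁻⁴⁴
  = 2.19 × 10⁶ m/s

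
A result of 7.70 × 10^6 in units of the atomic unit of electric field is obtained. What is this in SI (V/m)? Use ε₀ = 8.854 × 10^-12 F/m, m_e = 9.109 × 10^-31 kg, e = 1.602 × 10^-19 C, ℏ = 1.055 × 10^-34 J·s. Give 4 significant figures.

One atomic unit of electric field: E_au = E_h/(e a₀) = m_e²e⁵/((4πε₀)³ℏ⁴) = 5.131 × 10^11 V/m.
7.70 × 10^6 × 5.131 × 10^11 V/m = 3.951 × 10^18 V/m

3.951 × 10^18 V/m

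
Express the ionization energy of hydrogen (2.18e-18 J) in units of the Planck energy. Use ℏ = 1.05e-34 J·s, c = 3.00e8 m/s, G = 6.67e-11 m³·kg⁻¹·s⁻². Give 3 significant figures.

Planck energy: E_P = √(ℏc⁵/G) = 1.96e9 J.
2.18e-18 / 1.96e9 = 1.11e-27

1.11e-27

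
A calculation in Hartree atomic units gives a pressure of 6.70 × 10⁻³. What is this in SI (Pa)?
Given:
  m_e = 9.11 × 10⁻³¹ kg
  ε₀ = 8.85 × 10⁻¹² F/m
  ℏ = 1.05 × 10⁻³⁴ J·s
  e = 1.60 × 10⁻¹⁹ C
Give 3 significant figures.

One atomic unit of pressure: P_au = E_h/a₀³ = m_e⁴e¹⁰/((4πε₀)⁵ℏ⁸) = 3.01 × 10¹³ Pa.
6.70 × 10⁻³ × 3.01 × 10¹³ Pa = 2.02 × 10¹¹ Pa

2.02 × 10¹¹ Pa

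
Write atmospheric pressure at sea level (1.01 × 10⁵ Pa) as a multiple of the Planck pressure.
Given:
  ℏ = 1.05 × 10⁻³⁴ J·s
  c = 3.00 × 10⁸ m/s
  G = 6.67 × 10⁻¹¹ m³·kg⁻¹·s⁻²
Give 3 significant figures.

Planck pressure: p_P = c⁷/(ℏG²) = 4.68 × 10¹¹³ Pa.
1.01 × 10⁵ / 4.68 × 10¹¹³ = 2.16 × 10⁻¹⁰⁹

2.16 × 10⁻¹⁰⁹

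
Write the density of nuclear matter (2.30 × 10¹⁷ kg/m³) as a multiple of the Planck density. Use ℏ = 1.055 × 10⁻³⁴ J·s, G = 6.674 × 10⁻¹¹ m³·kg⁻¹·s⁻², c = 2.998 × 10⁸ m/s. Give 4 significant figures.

Planck density: ρ_P = c⁵/(ℏG²) = 5.154 × 10⁹⁶ kg/m³.
2.30 × 10¹⁷ / 5.154 × 10⁹⁶ = 4.463 × 10⁻⁸⁰

4.463 × 10⁻⁸⁰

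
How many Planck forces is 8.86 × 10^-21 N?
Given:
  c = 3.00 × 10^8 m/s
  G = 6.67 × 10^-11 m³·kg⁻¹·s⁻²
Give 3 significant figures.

Planck force: F_P = c⁴/G = 1.21 × 10^44 N.
8.86 × 10^-21 / 1.21 × 10^44 = 7.30 × 10^-65

7.30 × 10^-65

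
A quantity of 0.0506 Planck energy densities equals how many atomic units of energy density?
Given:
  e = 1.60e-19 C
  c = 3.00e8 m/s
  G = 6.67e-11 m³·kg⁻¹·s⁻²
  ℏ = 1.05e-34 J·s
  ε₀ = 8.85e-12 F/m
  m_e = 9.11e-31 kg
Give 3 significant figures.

Planck energy density: u_P = c⁷/(ℏG²) = 4.68e113 J/m³
atomic unit of energy density: u_au = E_h/a₀³ = m_e⁴e¹⁰/((4πε₀)⁵ℏ⁸) = 3.01e13 J/m³
0.0506 × 4.68e113 / 3.01e13 = 7.86e98

7.86e98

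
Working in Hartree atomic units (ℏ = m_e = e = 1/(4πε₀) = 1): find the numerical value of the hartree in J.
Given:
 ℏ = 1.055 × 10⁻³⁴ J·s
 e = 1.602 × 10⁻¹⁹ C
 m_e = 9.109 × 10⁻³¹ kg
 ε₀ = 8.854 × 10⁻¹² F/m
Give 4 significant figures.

Dimensional analysis gives E_h = m_e e⁴/(4πε₀ℏ)².
  = 6.000 × 10⁻¹⁰⁶ / 1.378 × 10⁻⁸⁸
  = 4.354 × 10⁻¹⁸ J

4.354 × 10⁻¹⁸ J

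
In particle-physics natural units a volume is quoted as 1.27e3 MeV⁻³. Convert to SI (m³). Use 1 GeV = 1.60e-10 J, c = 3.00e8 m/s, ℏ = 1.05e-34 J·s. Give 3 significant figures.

9.69e-36 m³

Volume is [L]³ = [E]⁻³·(ℏc)³.
1 GeV⁻³ → (ℏc)³ × (1 GeV in J)⁻³ = 7.63e-48 m³.
Convert the energy scale: 1.27e3 MeV⁻³ = 1.27e12 GeV⁻³.
Result: 1.27e12 × 7.63e-48 = 9.69e-36 m³.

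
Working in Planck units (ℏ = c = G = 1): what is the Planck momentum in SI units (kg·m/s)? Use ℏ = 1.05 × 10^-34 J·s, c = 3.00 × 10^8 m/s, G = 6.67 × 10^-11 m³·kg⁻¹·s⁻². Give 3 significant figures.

From ℏ = c = G = 1 the momentum scale is p_P = √(ℏc³/G).
  = √(42.5)
  = 6.52 kg·m/s

6.52 kg·m/s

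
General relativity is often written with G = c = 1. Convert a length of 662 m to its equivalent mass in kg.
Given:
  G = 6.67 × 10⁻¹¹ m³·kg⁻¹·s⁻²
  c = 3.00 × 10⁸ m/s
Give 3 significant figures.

8.93 × 10²⁹ kg

Length → mass via c²/G.
662 m × (c²/G) = 8.93 × 10²⁹ kg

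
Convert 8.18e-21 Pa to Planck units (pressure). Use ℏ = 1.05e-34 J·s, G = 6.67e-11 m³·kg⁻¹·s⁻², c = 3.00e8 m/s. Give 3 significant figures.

1.75e-134

Planck pressure: p_P = c⁷/(ℏG²) = 4.68e113 Pa.
8.18e-21 / 4.68e113 = 1.75e-134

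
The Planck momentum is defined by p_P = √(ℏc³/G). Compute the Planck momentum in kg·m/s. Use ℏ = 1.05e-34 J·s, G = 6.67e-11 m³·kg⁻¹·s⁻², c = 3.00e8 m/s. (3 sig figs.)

6.52 kg·m/s

p_P = √(ℏc³/G)
  = √(42.5)
  = 6.52 kg·m/s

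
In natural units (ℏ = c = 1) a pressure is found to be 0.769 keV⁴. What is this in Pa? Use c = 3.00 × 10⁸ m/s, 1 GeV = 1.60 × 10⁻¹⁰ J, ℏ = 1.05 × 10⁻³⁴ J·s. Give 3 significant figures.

Pressure is [E]/[L]³ = [E]⁴/(ℏc)³.
1 GeV⁴ → 1/(ℏc)³ × (1 GeV in J)⁴ = 2.10 × 10³⁷ Pa.
Convert the energy scale: 0.769 keV⁴ = 7.69 × 10⁻²⁵ GeV⁴.
Result: 7.69 × 10⁻²⁵ × 2.10 × 10³⁷ = 1.61 × 10¹³ Pa.

1.61 × 10¹³ Pa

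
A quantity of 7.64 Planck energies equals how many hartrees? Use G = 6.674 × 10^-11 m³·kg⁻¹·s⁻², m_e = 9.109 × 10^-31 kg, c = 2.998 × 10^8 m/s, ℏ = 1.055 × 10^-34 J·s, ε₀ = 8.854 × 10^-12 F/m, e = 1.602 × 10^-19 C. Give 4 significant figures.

Planck energy: E_P = √(ℏc⁵/G) = 1.957 × 10^9 J
hartree: E_h = m_e e⁴/(4πε₀ℏ)² = 4.354 × 10^-18 J
7.64 × 1.957 × 10^9 / 4.354 × 10^-18 = 3.433 × 10^27

3.433 × 10^27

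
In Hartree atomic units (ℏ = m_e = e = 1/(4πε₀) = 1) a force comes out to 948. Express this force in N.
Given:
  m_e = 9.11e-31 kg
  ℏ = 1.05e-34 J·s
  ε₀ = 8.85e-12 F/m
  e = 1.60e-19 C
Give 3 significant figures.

7.89e-5 N

One atomic unit of force: F_au = E_h/a₀ = m_e²e⁶/((4πε₀)³ℏ⁴) = 8.33e-8 N.
948 × 8.33e-8 N = 7.89e-5 N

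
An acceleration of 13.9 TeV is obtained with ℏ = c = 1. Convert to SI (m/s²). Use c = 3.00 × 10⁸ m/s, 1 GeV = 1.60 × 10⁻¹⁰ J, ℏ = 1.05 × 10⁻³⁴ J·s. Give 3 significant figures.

6.35 × 10³⁶ m/s²

Acceleration is [L]/[T]² = c·[E]/ℏ.
1 GeV → c/ℏ × (1 GeV in J) = 4.57 × 10³² m/s².
Convert the energy scale: 13.9 TeV = 1.39 × 10⁴ GeV.
Result: 1.39 × 10⁴ × 4.57 × 10³² = 6.35 × 10³⁶ m/s².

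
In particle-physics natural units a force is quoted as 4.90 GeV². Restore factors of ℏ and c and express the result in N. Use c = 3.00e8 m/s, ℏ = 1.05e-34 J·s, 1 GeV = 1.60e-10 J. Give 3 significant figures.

Force is [E]/[L] = [E]²/(ℏc); restore (ℏc)⁻¹.
1 GeV² → 1/(ℏc) × (1 GeV in J)² = 8.13e5 N.
Result: 4.90 × 8.13e5 = 3.98e6 N.

3.98e6 N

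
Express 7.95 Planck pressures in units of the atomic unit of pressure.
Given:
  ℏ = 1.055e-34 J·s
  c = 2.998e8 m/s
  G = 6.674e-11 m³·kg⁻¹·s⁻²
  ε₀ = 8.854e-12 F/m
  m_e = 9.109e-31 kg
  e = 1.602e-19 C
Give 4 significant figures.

Planck pressure: p_P = c⁷/(ℏG²) = 4.632e113 Pa
atomic unit of pressure: P_au = E_h/a₀³ = m_e⁴e¹⁰/((4πε₀)⁵ℏ⁸) = 2.929e13 Pa
7.95 × 4.632e113 / 2.929e13 = 1.257e101

1.257e101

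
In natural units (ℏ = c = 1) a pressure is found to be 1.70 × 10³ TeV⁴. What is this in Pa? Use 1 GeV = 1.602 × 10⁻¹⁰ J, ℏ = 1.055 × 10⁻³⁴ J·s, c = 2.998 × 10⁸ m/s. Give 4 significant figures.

Pressure is [E]/[L]³ = [E]⁴/(ℏc)³.
1 GeV⁴ → 1/(ℏc)³ × (1 GeV in J)⁴ = 2.082 × 10³⁷ Pa.
Convert the energy scale: 1.70 × 10³ TeV⁴ = 1.70 × 10¹⁵ GeV⁴.
Result: 1.70 × 10¹⁵ × 2.082 × 10³⁷ = 3.539 × 10⁵² Pa.

3.539 × 10⁵² Pa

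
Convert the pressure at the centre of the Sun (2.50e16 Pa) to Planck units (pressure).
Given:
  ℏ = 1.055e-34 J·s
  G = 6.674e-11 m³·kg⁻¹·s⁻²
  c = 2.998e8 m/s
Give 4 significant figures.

Planck pressure: p_P = c⁷/(ℏG²) = 4.632e113 Pa.
2.50e16 / 4.632e113 = 5.397e-98

5.397e-98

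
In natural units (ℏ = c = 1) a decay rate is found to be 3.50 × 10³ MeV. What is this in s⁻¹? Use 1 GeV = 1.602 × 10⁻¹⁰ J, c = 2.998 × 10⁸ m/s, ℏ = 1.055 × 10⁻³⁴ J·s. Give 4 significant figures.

5.315 × 10²⁴ s⁻¹

A rate is [E]/ℏ; divide by ℏ.
1 GeV → 1/ℏ × (1 GeV in J) = 1.518 × 10²⁴ s⁻¹.
Convert the energy scale: 3.50 × 10³ MeV = 3.50 GeV.
Result: 3.50 × 1.518 × 10²⁴ = 5.315 × 10²⁴ s⁻¹.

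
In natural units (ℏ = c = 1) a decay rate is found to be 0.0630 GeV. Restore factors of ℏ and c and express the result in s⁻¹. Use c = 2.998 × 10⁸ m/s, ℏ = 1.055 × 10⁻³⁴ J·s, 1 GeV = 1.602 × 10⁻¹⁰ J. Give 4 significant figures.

A rate is [E]/ℏ; divide by ℏ.
1 GeV → 1/ℏ × (1 GeV in J) = 1.518 × 10²⁴ s⁻¹.
Result: 0.0630 × 1.518 × 10²⁴ = 9.566 × 10²² s⁻¹.

9.566 × 10²² s⁻¹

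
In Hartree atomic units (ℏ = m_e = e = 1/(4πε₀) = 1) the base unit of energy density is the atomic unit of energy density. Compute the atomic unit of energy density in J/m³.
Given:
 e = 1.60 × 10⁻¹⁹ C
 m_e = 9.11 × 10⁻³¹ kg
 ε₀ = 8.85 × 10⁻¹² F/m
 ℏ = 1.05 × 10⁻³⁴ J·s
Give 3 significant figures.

3.01 × 10¹³ J/m³

u_au = E_h/a₀³ = m_e⁴e¹⁰/((4πε₀)⁵ℏ⁸)
E_h = 4.38 × 10⁻¹⁸ J
a₀ = 5.26 × 10⁻¹¹ m
E_h/a₀³ = 3.01 × 10¹³ J/m³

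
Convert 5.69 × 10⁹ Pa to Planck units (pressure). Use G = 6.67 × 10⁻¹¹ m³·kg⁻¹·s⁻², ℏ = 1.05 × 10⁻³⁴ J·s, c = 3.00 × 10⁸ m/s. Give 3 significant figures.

Planck pressure: p_P = c⁷/(ℏG²) = 4.68 × 10¹¹³ Pa.
5.69 × 10⁹ / 4.68 × 10¹¹³ = 1.22 × 10⁻¹⁰⁴

1.22 × 10⁻¹⁰⁴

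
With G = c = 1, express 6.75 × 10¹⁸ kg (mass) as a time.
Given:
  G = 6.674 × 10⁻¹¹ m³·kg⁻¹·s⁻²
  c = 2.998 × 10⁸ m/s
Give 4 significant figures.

Mass → time via G/c³.
6.75 × 10¹⁸ kg × (G/c³) = 1.672 × 10⁻¹⁷ s

1.672 × 10⁻¹⁷ s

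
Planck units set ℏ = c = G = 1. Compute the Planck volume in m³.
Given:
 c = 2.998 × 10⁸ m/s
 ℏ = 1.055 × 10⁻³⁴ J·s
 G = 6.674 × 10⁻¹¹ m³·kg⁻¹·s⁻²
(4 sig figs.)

4.224 × 10⁻¹⁰⁵ m³

The unique combination of the constants set to 1 with dimensions of volume is V_P = (ℏG/c³)^(3/2).
  = √(1.784 × 10⁻²⁰⁹)
  = 4.224 × 10⁻¹⁰⁵ m³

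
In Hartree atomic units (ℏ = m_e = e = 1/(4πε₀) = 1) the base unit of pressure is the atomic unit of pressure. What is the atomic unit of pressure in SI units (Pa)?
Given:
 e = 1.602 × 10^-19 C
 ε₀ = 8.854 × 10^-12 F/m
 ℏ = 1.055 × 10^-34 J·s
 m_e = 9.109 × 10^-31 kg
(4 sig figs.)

P_au = E_h/a₀³ = m_e⁴e¹⁰/((4πε₀)⁵ℏ⁸)
E_h = 4.354 × 10^-18 J
a₀ = 5.297 × 10^-11 m
E_h/a₀³ = 2.929 × 10^13 Pa

2.929 × 10^13 Pa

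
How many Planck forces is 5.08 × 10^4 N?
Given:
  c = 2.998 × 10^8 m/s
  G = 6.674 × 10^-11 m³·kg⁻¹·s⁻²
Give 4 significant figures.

4.197 × 10^-40

Planck force: F_P = c⁴/G = 1.210 × 10^44 N.
5.08 × 10^4 / 1.210 × 10^44 = 4.197 × 10^-40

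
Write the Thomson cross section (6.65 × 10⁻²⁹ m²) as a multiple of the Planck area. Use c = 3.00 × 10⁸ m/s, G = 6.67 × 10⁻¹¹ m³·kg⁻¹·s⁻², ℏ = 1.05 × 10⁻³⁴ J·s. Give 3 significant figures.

Planck area: A_P = ℏG/c³ = 2.59 × 10⁻⁷⁰ m².
6.65 × 10⁻²⁹ / 2.59 × 10⁻⁷⁰ = 2.56 × 10⁴¹

2.56 × 10⁴¹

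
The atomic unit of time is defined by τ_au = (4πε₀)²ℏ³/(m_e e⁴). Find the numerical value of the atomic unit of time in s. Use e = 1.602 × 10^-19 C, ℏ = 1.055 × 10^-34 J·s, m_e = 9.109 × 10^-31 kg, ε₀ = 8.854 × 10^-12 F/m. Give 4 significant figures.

2.423 × 10^-17 s

τ_au = (4πε₀)²ℏ³/(m_e e⁴)
E_h = 4.354 × 10^-18 J
ℏ/E_h = 2.423 × 10^-17 s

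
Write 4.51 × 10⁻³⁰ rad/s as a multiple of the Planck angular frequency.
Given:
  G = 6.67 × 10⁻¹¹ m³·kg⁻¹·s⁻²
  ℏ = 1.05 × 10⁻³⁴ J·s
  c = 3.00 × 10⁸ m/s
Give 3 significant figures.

Planck angular frequency: ω_P = √(c⁵/(ℏG)) = 1.86 × 10⁴³ rad/s.
4.51 × 10⁻³⁰ / 1.86 × 10⁴³ = 2.42 × 10⁻⁷³

2.42 × 10⁻⁷³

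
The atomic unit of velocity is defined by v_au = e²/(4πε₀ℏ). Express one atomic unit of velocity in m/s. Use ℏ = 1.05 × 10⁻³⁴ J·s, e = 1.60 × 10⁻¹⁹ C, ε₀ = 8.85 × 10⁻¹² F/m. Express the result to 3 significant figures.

v_au = e²/(4πε₀ℏ)
  = 2.56 × 10⁻³⁸ / 1.17 × 10⁻⁴⁴
  = 2.19 × 10⁶ m/s

2.19 × 10⁶ m/s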